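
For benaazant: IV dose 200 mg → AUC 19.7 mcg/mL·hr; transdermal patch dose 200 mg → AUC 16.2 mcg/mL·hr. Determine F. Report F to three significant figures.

F = 0.822

F = (AUC_ev / D_ev) / (AUC_iv / D_iv)
  = (16.2/200) / (19.7/200)
  = 0.081 / 0.0985 = 0.8223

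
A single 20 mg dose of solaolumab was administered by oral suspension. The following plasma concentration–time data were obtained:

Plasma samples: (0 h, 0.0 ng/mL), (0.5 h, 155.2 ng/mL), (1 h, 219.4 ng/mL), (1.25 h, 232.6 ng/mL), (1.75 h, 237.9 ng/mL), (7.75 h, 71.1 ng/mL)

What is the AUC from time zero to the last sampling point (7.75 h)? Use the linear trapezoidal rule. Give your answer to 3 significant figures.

Trapezoidal AUC_0→7.75:
  [0→0.5]: (0.0+155.2)/2 × 0.5 = 38.8
  [0.5→1]: (155.2+219.4)/2 × 0.5 = 93.65
  [1→1.25]: (219.4+232.6)/2 × 0.25 = 56.5
  [1.25→1.75]: (232.6+237.9)/2 × 0.5 = 117.625
  [1.75→7.75]: (237.9+71.1)/2 × 6 = 927.0
  Sum = 1233.575 ng/mL·h

AUC = 1230 ng/mL·h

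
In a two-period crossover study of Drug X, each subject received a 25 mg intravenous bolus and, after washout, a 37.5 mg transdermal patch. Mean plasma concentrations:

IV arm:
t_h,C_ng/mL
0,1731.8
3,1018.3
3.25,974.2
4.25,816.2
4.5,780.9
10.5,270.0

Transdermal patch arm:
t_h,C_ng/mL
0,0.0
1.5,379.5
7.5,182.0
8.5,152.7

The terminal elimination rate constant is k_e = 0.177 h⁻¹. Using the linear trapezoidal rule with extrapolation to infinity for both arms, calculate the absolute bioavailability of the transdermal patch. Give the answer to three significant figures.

Trapezoidal AUC_0→10.5 (IV):
  [0→3]: (1731.8+1018.3)/2 × 3 = 4125.15
  [3→3.25]: (1018.3+974.2)/2 × 0.25 = 249.0625
  [3.25→4.25]: (974.2+816.2)/2 × 1 = 895.2
  [4.25→4.5]: (816.2+780.9)/2 × 0.25 = 199.6375
  [4.5→10.5]: (780.9+270.0)/2 × 6 = 3152.7
  Sum = 8621.75 ng/mL·h
IV tail: 270.0/0.177 = 1525.424; AUC_iv,0→∞ = 8621.75 + 1525.424 = 10147.174 ng/mL·h
Trapezoidal AUC_0→8.5 (transdermal patch):
  [0→1.5]: (0.0+379.5)/2 × 1.5 = 284.625
  [1.5→7.5]: (379.5+182.0)/2 × 6 = 1684.5
  [7.5→8.5]: (182.0+152.7)/2 × 1 = 167.35
  Sum = 2136.475 ng/mL·h
transdermal patch tail: 152.7/0.177 = 862.712; AUC_ev,0→∞ = 2136.475 + 862.712 = 2999.187 ng/mL·h
F = (AUC_ev/D_ev)/(AUC_iv/D_iv) = (2999.187/37.5)/(10147.174/25) = 79.97832/405.88696 = 0.1970

F = 0.197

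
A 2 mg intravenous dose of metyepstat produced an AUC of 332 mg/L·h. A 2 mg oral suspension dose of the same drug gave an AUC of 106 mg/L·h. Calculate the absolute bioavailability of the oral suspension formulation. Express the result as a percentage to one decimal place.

F = 31.9%

F = (AUC_ev / D_ev) / (AUC_iv / D_iv)
  = (106/2) / (332/2)
  = 53 / 166 = 0.3193
  = 31.93%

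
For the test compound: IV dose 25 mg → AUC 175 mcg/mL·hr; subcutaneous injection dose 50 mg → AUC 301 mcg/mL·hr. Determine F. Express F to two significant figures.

F = 0.86

F = (AUC_ev / D_ev) / (AUC_iv / D_iv)
  = (301/50) / (175/25)
  = 6.02 / 7 = 0.8600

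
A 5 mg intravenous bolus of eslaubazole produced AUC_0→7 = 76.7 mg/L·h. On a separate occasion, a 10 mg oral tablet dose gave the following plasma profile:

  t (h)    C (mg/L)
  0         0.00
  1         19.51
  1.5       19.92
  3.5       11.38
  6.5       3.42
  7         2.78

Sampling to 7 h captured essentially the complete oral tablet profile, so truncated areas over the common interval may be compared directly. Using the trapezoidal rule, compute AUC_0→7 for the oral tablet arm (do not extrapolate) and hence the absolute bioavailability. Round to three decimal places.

Trapezoidal AUC_0→7 (oral tablet):
  [0→1]: (0.00+19.51)/2 × 1 = 9.755
  [1→1.5]: (19.51+19.92)/2 × 0.5 = 9.8575
  [1.5→3.5]: (19.92+11.38)/2 × 2 = 31.3
  [3.5→6.5]: (11.38+3.42)/2 × 3 = 22.2
  [6.5→7]: (3.42+2.78)/2 × 0.5 = 1.55
  Sum = 74.6625 mg/L·h
F = (AUC_ev/D_ev)/(AUC_iv/D_iv) = (74.6625/10)/(76.7/5) = 7.46625/15.34 = 0.4867

F = 0.487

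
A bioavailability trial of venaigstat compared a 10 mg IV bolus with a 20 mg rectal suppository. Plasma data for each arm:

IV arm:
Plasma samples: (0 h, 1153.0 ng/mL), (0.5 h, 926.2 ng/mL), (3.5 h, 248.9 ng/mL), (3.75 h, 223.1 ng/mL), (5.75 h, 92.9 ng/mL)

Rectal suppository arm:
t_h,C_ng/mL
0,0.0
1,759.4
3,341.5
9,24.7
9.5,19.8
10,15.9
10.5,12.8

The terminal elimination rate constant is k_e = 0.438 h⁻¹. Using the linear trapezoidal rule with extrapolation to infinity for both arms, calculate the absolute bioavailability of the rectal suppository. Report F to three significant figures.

Trapezoidal AUC_0→5.75 (IV):
  [0→0.5]: (1153.0+926.2)/2 × 0.5 = 519.8
  [0.5→3.5]: (926.2+248.9)/2 × 3 = 1762.65
  [3.5→3.75]: (248.9+223.1)/2 × 0.25 = 59.0
  [3.75→5.75]: (223.1+92.9)/2 × 2 = 316.0
  Sum = 2657.45 ng/mL·h
IV tail: 92.9/0.438 = 212.100; AUC_iv,0→∞ = 2657.45 + 212.100 = 2869.55 ng/mL·h
Trapezoidal AUC_0→10.5 (rectal suppository):
  [0→1]: (0.0+759.4)/2 × 1 = 379.7
  [1→3]: (759.4+341.5)/2 × 2 = 1100.9
  [3→9]: (341.5+24.7)/2 × 6 = 1098.6
  [9→9.5]: (24.7+19.8)/2 × 0.5 = 11.125
  [9.5→10]: (19.8+15.9)/2 × 0.5 = 8.925
  [10→10.5]: (15.9+12.8)/2 × 0.5 = 7.175
  Sum = 2606.425 ng/mL·h
rectal suppository tail: 12.8/0.438 = 29.224; AUC_ev,0→∞ = 2606.425 + 29.224 = 2635.649 ng/mL·h
F = (AUC_ev/D_ev)/(AUC_iv/D_iv) = (2635.649/20)/(2869.55/10) = 131.78245/286.955 = 0.4592

F = 0.459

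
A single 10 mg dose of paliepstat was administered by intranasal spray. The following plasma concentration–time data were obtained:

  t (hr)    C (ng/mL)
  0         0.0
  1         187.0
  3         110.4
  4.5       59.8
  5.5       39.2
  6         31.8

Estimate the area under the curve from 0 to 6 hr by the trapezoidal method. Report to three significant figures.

AUC = 586 ng/mL·hr

Trapezoidal AUC_0→6:
  [0→1]: (0.0+187.0)/2 × 1 = 93.5
  [1→3]: (187.0+110.4)/2 × 2 = 297.4
  [3→4.5]: (110.4+59.8)/2 × 1.5 = 127.65
  [4.5→5.5]: (59.8+39.2)/2 × 1 = 49.5
  [5.5→6]: (39.2+31.8)/2 × 0.5 = 17.75
  Sum = 585.8 ng/mL·hr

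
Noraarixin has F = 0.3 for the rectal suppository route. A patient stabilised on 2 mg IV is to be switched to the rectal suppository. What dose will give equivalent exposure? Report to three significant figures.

D_rectal = 6.67 mg

For equal systemic exposure: F × D_ev = D_iv
D_ev = D_iv / F = 2 / 0.3 = 6.66667 mg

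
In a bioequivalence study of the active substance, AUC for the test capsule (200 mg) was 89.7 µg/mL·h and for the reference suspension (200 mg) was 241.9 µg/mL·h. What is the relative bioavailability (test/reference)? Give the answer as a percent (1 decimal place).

F_rel = (AUC_test/D_test) / (AUC_ref/D_ref)
      = (89.7/200) / (241.9/200)
      = 0.4485 / 1.2095 = 0.3708 = 37.08%

F_rel = 37.1%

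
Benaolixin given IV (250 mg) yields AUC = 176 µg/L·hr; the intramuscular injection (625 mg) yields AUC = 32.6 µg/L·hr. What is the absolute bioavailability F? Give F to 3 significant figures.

F = 0.0741

F = (AUC_ev / D_ev) / (AUC_iv / D_iv)
  = (32.6/625) / (176/250)
  = 0.05216 / 0.704 = 0.0741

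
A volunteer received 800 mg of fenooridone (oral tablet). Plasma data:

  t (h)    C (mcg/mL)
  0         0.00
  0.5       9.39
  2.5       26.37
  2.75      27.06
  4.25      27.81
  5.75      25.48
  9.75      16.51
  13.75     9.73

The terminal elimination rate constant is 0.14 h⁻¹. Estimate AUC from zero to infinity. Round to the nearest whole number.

Trapezoidal AUC_0→13.75:
  [0→0.5]: (0.00+9.39)/2 × 0.5 = 2.3475
  [0.5→2.5]: (9.39+26.37)/2 × 2 = 35.76
  [2.5→2.75]: (26.37+27.06)/2 × 0.25 = 6.67875
  [2.75→4.25]: (27.06+27.81)/2 × 1.5 = 41.1525
  [4.25→5.75]: (27.81+25.48)/2 × 1.5 = 39.9675
  [5.75→9.75]: (25.48+16.51)/2 × 4 = 83.98
  [9.75→13.75]: (16.51+9.73)/2 × 4 = 52.48
  Sum = 262.36625 mcg/mL·h
Extrapolated tail: C_last / k_e = 9.73 / 0.14 = 69.500
AUC_0→∞ = 262.36625 + 69.500 = 331.86625 mcg/mL·h

AUC = 332 mcg/mL·h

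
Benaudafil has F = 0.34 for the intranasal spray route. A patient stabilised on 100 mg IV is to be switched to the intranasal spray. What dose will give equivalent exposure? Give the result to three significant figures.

D_intranasal = 294 mg

For equal systemic exposure: F × D_ev = D_iv
D_ev = D_iv / F = 100 / 0.34 = 294.118 mg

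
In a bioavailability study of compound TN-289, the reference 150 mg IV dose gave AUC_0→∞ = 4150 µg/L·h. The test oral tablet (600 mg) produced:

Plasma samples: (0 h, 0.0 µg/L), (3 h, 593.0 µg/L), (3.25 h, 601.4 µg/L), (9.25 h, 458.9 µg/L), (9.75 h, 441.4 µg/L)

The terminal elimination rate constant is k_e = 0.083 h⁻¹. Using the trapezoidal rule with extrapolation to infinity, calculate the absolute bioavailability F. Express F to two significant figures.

Trapezoidal AUC_0→9.75 (oral tablet):
  [0→3]: (0.0+593.0)/2 × 3 = 889.5
  [3→3.25]: (593.0+601.4)/2 × 0.25 = 149.3
  [3.25→9.25]: (601.4+458.9)/2 × 6 = 3180.9
  [9.25→9.75]: (458.9+441.4)/2 × 0.5 = 225.075
  Sum = 4444.775 µg/L·h
Tail: C_last/k_e = 441.4/0.083 = 5318.072
AUC_0→∞ (oral tablet) = 4444.775 + 5318.072 = 9762.847 µg/L·h
F = (AUC_ev/D_ev)/(AUC_iv/D_iv) = (9762.847/600)/(4150/150) = 16.2714/27.6667 = 0.5881

F = 0.59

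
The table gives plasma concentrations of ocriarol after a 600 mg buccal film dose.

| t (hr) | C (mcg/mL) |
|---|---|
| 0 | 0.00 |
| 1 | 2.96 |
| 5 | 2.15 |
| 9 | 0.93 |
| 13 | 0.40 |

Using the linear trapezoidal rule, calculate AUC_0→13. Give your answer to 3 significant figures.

AUC = 20.5 mcg/mL·hr

Trapezoidal AUC_0→13:
  [0→1]: (0.00+2.96)/2 × 1 = 1.48
  [1→5]: (2.96+2.15)/2 × 4 = 10.22
  [5→9]: (2.15+0.93)/2 × 4 = 6.16
  [9→13]: (0.93+0.40)/2 × 4 = 2.66
  Sum = 20.52 mcg/mL·hr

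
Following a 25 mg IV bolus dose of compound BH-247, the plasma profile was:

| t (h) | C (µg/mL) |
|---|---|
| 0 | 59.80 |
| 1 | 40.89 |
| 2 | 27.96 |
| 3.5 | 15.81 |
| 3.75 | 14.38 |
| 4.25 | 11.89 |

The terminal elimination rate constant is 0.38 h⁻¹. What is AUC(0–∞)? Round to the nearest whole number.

AUC = 159 µg/mL·h

Trapezoidal AUC_0→4.25:
  [0→1]: (59.80+40.89)/2 × 1 = 50.345
  [1→2]: (40.89+27.96)/2 × 1 = 34.425
  [2→3.5]: (27.96+15.81)/2 × 1.5 = 32.8275
  [3.5→3.75]: (15.81+14.38)/2 × 0.25 = 3.77375
  [3.75→4.25]: (14.38+11.89)/2 × 0.5 = 6.5675
  Sum = 127.93875 µg/mL·h
Extrapolated tail: C_last / k_e = 11.89 / 0.38 = 31.289
AUC_0→∞ = 127.93875 + 31.289 = 159.22775 µg/mL·h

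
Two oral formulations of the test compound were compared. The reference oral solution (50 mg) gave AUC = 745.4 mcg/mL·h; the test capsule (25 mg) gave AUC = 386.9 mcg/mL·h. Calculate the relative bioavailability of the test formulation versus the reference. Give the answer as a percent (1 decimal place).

F_rel = 103.8%

F_rel = (AUC_test/D_test) / (AUC_ref/D_ref)
      = (386.9/25) / (745.4/50)
      = 15.476 / 14.908 = 1.0381 = 103.81%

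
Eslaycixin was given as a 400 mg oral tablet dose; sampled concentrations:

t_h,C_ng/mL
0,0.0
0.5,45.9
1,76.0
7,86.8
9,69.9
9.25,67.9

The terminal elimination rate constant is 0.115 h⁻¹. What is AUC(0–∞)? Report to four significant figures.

Trapezoidal AUC_0→9.25:
  [0→0.5]: (0.0+45.9)/2 × 0.5 = 11.475
  [0.5→1]: (45.9+76.0)/2 × 0.5 = 30.475
  [1→7]: (76.0+86.8)/2 × 6 = 488.4
  [7→9]: (86.8+69.9)/2 × 2 = 156.7
  [9→9.25]: (69.9+67.9)/2 × 0.25 = 17.225
  Sum = 704.275 ng/mL·h
Extrapolated tail: C_last / k_e = 67.9 / 0.115 = 590.435
AUC_0→∞ = 704.275 + 590.435 = 1294.71 ng/mL·h

AUC = 1295 ng/mL·h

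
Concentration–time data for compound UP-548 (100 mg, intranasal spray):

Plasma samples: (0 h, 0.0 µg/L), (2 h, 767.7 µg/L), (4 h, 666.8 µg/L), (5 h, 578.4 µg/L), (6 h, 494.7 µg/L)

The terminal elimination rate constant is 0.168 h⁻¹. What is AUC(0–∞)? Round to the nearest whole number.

AUC = 6306 µg/L·h

Trapezoidal AUC_0→6:
  [0→2]: (0.0+767.7)/2 × 2 = 767.7
  [2→4]: (767.7+666.8)/2 × 2 = 1434.5
  [4→5]: (666.8+578.4)/2 × 1 = 622.6
  [5→6]: (578.4+494.7)/2 × 1 = 536.55
  Sum = 3361.35 µg/L·h
Extrapolated tail: C_last / k_e = 494.7 / 0.168 = 2944.643
AUC_0→∞ = 3361.35 + 2944.643 = 6305.993 µg/L·h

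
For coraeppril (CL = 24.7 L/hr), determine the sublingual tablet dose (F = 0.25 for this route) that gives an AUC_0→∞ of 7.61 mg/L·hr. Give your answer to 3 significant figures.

Dose = CL × AUC_0→∞ / F
     = 24.7 × 7.61 / 0.25 = 751.868 mg

Dose = 752 mg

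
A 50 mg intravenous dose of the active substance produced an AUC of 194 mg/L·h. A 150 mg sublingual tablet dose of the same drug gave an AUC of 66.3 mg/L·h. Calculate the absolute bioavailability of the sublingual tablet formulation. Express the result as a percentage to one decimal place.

F = 11.4%

F = (AUC_ev / D_ev) / (AUC_iv / D_iv)
  = (66.3/150) / (194/50)
  = 0.442 / 3.88 = 0.1139
  = 11.39%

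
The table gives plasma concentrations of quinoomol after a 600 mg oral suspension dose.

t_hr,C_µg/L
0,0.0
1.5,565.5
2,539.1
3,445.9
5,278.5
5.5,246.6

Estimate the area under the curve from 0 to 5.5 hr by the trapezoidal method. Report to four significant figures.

Trapezoidal AUC_0→5.5:
  [0→1.5]: (0.0+565.5)/2 × 1.5 = 424.125
  [1.5→2]: (565.5+539.1)/2 × 0.5 = 276.15
  [2→3]: (539.1+445.9)/2 × 1 = 492.5
  [3→5]: (445.9+278.5)/2 × 2 = 724.4
  [5→5.5]: (278.5+246.6)/2 × 0.5 = 131.275
  Sum = 2048.45 µg/L·hr

AUC = 2048 µg/L·hr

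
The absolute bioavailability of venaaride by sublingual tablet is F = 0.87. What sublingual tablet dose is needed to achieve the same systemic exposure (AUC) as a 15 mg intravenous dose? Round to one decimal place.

For equal systemic exposure: F × D_ev = D_iv
D_ev = D_iv / F = 15 / 0.87 = 17.2414 mg

D_sublingual = 17.2 mg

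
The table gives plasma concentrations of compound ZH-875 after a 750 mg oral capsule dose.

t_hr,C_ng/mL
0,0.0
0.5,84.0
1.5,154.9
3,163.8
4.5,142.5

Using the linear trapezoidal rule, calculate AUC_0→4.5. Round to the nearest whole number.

Trapezoidal AUC_0→4.5:
  [0→0.5]: (0.0+84.0)/2 × 0.5 = 21.0
  [0.5→1.5]: (84.0+154.9)/2 × 1 = 119.45
  [1.5→3]: (154.9+163.8)/2 × 1.5 = 239.025
  [3→4.5]: (163.8+142.5)/2 × 1.5 = 229.725
  Sum = 609.2 ng/mL·hr

AUC = 609 ng/mL·hr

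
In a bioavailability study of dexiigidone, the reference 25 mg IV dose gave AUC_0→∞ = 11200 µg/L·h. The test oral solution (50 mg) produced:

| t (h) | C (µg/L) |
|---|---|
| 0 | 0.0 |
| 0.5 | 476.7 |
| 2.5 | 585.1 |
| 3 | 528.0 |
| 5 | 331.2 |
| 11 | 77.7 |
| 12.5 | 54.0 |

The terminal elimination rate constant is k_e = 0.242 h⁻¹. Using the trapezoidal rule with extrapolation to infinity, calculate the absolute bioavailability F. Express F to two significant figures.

F = 0.17

Trapezoidal AUC_0→12.5 (oral solution):
  [0→0.5]: (0.0+476.7)/2 × 0.5 = 119.175
  [0.5→2.5]: (476.7+585.1)/2 × 2 = 1061.8
  [2.5→3]: (585.1+528.0)/2 × 0.5 = 278.275
  [3→5]: (528.0+331.2)/2 × 2 = 859.2
  [5→11]: (331.2+77.7)/2 × 6 = 1226.7
  [11→12.5]: (77.7+54.0)/2 × 1.5 = 98.775
  Sum = 3643.925 µg/L·h
Tail: C_last/k_e = 54.0/0.242 = 223.140
AUC_0→∞ (oral solution) = 3643.925 + 223.140 = 3867.065 µg/L·h
F = (AUC_ev/D_ev)/(AUC_iv/D_iv) = (3867.065/50)/(11200/25) = 77.3413/448 = 0.1726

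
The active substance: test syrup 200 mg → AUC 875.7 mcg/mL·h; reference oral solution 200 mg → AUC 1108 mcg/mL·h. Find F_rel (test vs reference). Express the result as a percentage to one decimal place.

F_rel = 79.0%

F_rel = (AUC_test/D_test) / (AUC_ref/D_ref)
      = (875.7/200) / (1108/200)
      = 4.3785 / 5.54 = 0.7903 = 79.03%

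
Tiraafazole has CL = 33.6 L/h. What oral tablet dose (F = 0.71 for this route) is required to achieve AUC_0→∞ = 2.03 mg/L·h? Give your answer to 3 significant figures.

Dose = CL × AUC_0→∞ / F
     = 33.6 × 2.03 / 0.71 = 96.0676 mg

Dose = 96.1 mg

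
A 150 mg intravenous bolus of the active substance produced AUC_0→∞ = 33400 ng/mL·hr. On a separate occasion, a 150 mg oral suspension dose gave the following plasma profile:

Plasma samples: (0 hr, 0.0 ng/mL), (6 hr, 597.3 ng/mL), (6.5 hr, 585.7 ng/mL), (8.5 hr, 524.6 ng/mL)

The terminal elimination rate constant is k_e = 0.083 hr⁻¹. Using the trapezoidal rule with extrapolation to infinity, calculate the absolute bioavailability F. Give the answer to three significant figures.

Trapezoidal AUC_0→8.5 (oral suspension):
  [0→6]: (0.0+597.3)/2 × 6 = 1791.9
  [6→6.5]: (597.3+585.7)/2 × 0.5 = 295.75
  [6.5→8.5]: (585.7+524.6)/2 × 2 = 1110.3
  Sum = 3197.95 ng/mL·hr
Tail: C_last/k_e = 524.6/0.083 = 6320.482
AUC_0→∞ (oral suspension) = 3197.95 + 6320.482 = 9518.432 ng/mL·hr
F = (AUC_ev/D_ev)/(AUC_iv/D_iv) = (9518.432/150)/(33400/150) = 63.4562/222.667 = 0.2850

F = 0.285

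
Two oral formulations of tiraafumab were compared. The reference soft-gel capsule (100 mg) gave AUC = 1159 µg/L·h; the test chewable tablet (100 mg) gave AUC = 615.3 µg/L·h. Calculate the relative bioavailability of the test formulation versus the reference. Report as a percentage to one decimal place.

F_rel = (AUC_test/D_test) / (AUC_ref/D_ref)
      = (615.3/100) / (1159/100)
      = 6.153 / 11.59 = 0.5309 = 53.09%

F_rel = 53.1%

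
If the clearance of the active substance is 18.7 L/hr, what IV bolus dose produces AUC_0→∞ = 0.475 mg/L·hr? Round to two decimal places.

Dose_iv = CL × AUC_0→∞
     = 18.7 × 0.475 = 8.8825 mg

Dose = 8.88 mg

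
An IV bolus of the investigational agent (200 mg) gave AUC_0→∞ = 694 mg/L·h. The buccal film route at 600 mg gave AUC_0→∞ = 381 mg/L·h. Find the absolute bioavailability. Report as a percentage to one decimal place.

F = (AUC_ev / D_ev) / (AUC_iv / D_iv)
  = (381/600) / (694/200)
  = 0.635 / 3.47 = 0.1830
  = 18.30%

F = 18.3%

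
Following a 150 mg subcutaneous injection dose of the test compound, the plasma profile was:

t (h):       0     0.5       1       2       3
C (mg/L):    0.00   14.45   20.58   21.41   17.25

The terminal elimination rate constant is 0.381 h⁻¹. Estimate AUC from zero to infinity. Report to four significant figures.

Trapezoidal AUC_0→3:
  [0→0.5]: (0.00+14.45)/2 × 0.5 = 3.6125
  [0.5→1]: (14.45+20.58)/2 × 0.5 = 8.7575
  [1→2]: (20.58+21.41)/2 × 1 = 20.995
  [2→3]: (21.41+17.25)/2 × 1 = 19.33
  Sum = 52.695 mg/L·h
Extrapolated tail: C_last / k_e = 17.25 / 0.381 = 45.276
AUC_0→∞ = 52.695 + 45.276 = 97.971 mg/L·h

AUC = 97.97 mg/L·h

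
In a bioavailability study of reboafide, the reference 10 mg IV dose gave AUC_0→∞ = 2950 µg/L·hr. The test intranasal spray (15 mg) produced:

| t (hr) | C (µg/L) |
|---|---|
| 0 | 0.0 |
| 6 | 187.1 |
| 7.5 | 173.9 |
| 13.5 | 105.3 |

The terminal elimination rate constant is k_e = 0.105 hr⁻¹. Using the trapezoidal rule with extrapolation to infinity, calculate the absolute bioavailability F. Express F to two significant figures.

F = 0.60

Trapezoidal AUC_0→13.5 (intranasal spray):
  [0→6]: (0.0+187.1)/2 × 6 = 561.3
  [6→7.5]: (187.1+173.9)/2 × 1.5 = 270.75
  [7.5→13.5]: (173.9+105.3)/2 × 6 = 837.6
  Sum = 1669.65 µg/L·hr
Tail: C_last/k_e = 105.3/0.105 = 1002.857
AUC_0→∞ (intranasal spray) = 1669.65 + 1002.857 = 2672.507 µg/L·hr
F = (AUC_ev/D_ev)/(AUC_iv/D_iv) = (2672.507/15)/(2950/10) = 178.167/295 = 0.6040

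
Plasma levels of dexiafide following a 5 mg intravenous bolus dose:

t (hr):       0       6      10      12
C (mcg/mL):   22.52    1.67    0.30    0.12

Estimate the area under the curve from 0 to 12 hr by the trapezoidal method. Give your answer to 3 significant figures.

AUC = 76.9 mcg/mL·hr

Trapezoidal AUC_0→12:
  [0→6]: (22.52+1.67)/2 × 6 = 72.57
  [6→10]: (1.67+0.30)/2 × 4 = 3.94
  [10→12]: (0.30+0.12)/2 × 2 = 0.42
  Sum = 76.93 mcg/mL·hr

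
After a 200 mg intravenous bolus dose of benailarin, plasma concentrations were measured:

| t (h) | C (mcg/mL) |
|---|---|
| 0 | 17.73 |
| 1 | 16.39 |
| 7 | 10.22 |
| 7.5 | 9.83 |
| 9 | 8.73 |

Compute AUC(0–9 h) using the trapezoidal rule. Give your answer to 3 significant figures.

Trapezoidal AUC_0→9:
  [0→1]: (17.73+16.39)/2 × 1 = 17.06
  [1→7]: (16.39+10.22)/2 × 6 = 79.83
  [7→7.5]: (10.22+9.83)/2 × 0.5 = 5.0125
  [7.5→9]: (9.83+8.73)/2 × 1.5 = 13.92
  Sum = 115.8225 mcg/mL·h

AUC = 116 mcg/mL·h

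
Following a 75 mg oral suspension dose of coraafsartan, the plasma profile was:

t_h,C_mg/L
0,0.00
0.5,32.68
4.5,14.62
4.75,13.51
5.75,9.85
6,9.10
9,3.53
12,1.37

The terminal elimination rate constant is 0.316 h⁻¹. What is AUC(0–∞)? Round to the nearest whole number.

AUC = 151 mg/L·h

Trapezoidal AUC_0→12:
  [0→0.5]: (0.00+32.68)/2 × 0.5 = 8.17
  [0.5→4.5]: (32.68+14.62)/2 × 4 = 94.6
  [4.5→4.75]: (14.62+13.51)/2 × 0.25 = 3.51625
  [4.75→5.75]: (13.51+9.85)/2 × 1 = 11.68
  [5.75→6]: (9.85+9.10)/2 × 0.25 = 2.36875
  [6→9]: (9.10+3.53)/2 × 3 = 18.945
  [9→12]: (3.53+1.37)/2 × 3 = 7.35
  Sum = 146.63 mg/L·h
Extrapolated tail: C_last / k_e = 1.37 / 0.316 = 4.335
AUC_0→∞ = 146.63 + 4.335 = 150.965 mg/L·h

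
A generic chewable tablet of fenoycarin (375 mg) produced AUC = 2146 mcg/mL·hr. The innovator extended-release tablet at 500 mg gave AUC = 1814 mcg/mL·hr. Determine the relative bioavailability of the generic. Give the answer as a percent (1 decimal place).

F_rel = (AUC_test/D_test) / (AUC_ref/D_ref)
      = (2146/375) / (1814/500)
      = 5.72267 / 3.628 = 1.5774 = 157.74%

F_rel = 157.7%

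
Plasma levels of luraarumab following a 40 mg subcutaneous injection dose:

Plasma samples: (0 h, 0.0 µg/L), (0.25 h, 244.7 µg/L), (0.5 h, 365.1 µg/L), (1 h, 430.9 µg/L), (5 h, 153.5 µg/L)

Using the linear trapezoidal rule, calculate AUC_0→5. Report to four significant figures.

Trapezoidal AUC_0→5:
  [0→0.25]: (0.0+244.7)/2 × 0.25 = 30.5875
  [0.25→0.5]: (244.7+365.1)/2 × 0.25 = 76.225
  [0.5→1]: (365.1+430.9)/2 × 0.5 = 199.0
  [1→5]: (430.9+153.5)/2 × 4 = 1168.8
  Sum = 1474.6125 µg/L·h

AUC = 1475 µg/L·h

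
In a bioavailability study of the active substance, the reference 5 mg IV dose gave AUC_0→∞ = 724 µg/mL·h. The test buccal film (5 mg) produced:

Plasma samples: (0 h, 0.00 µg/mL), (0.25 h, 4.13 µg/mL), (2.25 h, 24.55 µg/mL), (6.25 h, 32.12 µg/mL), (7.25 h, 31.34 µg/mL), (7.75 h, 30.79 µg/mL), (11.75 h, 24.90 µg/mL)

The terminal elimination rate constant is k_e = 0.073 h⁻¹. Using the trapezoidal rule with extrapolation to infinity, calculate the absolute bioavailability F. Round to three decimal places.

F = 0.887

Trapezoidal AUC_0→11.75 (buccal film):
  [0→0.25]: (0.00+4.13)/2 × 0.25 = 0.51625
  [0.25→2.25]: (4.13+24.55)/2 × 2 = 28.68
  [2.25→6.25]: (24.55+32.12)/2 × 4 = 113.34
  [6.25→7.25]: (32.12+31.34)/2 × 1 = 31.73
  [7.25→7.75]: (31.34+30.79)/2 × 0.5 = 15.5325
  [7.75→11.75]: (30.79+24.90)/2 × 4 = 111.38
  Sum = 301.17875 µg/mL·h
Tail: C_last/k_e = 24.90/0.073 = 341.096
AUC_0→∞ (buccal film) = 301.17875 + 341.096 = 642.27475 µg/mL·h
F = (AUC_ev/D_ev)/(AUC_iv/D_iv) = (642.27475/5)/(724/5) = 128.45495/144.8 = 0.8871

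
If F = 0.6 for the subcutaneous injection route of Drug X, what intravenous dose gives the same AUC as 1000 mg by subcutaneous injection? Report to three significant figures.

D_iv = 600 mg

Systemic exposure from an extravascular dose = F × D_ev, so the equivalent IV dose is F × D_ev.
D_iv = F × D_ev = 0.6 × 1000 = 600 mg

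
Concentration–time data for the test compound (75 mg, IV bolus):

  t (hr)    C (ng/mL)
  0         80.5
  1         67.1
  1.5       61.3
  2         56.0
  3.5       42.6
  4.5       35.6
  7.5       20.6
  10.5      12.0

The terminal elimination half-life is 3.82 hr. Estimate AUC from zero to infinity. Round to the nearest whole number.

Trapezoidal AUC_0→10.5:
  [0→1]: (80.5+67.1)/2 × 1 = 73.8
  [1→1.5]: (67.1+61.3)/2 × 0.5 = 32.1
  [1.5→2]: (61.3+56.0)/2 × 0.5 = 29.325
  [2→3.5]: (56.0+42.6)/2 × 1.5 = 73.95
  [3.5→4.5]: (42.6+35.6)/2 × 1 = 39.1
  [4.5→7.5]: (35.6+20.6)/2 × 3 = 84.3
  [7.5→10.5]: (20.6+12.0)/2 × 3 = 48.9
  Sum = 381.475 ng/mL·hr
k_e = ln2 / t½ = 0.693147 / 3.82 = 0.1815 hr^-1
Extrapolated tail: C_last / k_e = 12.0 / 0.1815 = 66.116
AUC_0→∞ = 381.475 + 66.116 = 447.591 ng/mL·hr

AUC = 448 ng/mL·hr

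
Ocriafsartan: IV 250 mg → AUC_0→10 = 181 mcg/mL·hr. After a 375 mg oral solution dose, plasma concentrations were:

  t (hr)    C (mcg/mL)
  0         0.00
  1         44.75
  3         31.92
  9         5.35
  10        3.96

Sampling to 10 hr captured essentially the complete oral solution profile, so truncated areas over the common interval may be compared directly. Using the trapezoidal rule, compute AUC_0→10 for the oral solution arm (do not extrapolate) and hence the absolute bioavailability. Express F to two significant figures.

Trapezoidal AUC_0→10 (oral solution):
  [0→1]: (0.00+44.75)/2 × 1 = 22.375
  [1→3]: (44.75+31.92)/2 × 2 = 76.67
  [3→9]: (31.92+5.35)/2 × 6 = 111.81
  [9→10]: (5.35+3.96)/2 × 1 = 4.655
  Sum = 215.51 mcg/mL·hr
F = (AUC_ev/D_ev)/(AUC_iv/D_iv) = (215.51/375)/(181/250) = 0.574693/0.724 = 0.7938

F = 0.79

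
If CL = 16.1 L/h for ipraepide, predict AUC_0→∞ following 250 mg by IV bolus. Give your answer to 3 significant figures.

AUC_0→∞ = Dose_iv / CL
        = 250 / 16.1 = 15.528 mg/L·h

AUC = 15.5 mg/L·h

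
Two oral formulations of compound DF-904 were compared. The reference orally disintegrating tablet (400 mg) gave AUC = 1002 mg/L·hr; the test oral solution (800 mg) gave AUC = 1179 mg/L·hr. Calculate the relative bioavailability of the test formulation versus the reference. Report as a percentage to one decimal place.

F_rel = (AUC_test/D_test) / (AUC_ref/D_ref)
      = (1179/800) / (1002/400)
      = 1.47375 / 2.505 = 0.5883 = 58.83%

F_rel = 58.8%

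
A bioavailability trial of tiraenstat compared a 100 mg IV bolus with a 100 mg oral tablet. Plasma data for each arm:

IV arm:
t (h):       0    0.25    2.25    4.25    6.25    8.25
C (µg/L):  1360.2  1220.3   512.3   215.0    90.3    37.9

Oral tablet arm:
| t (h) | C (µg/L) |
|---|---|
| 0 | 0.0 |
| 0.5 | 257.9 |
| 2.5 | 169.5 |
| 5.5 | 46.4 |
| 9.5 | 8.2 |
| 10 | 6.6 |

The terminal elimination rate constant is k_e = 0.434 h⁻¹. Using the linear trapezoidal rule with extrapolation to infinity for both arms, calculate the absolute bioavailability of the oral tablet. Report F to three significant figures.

Trapezoidal AUC_0→8.25 (IV):
  [0→0.25]: (1360.2+1220.3)/2 × 0.25 = 322.5625
  [0.25→2.25]: (1220.3+512.3)/2 × 2 = 1732.6
  [2.25→4.25]: (512.3+215.0)/2 × 2 = 727.3
  [4.25→6.25]: (215.0+90.3)/2 × 2 = 305.3
  [6.25→8.25]: (90.3+37.9)/2 × 2 = 128.2
  Sum = 3215.9625 µg/L·h
IV tail: 37.9/0.434 = 87.327; AUC_iv,0→∞ = 3215.9625 + 87.327 = 3303.2895 µg/L·h
Trapezoidal AUC_0→10 (oral tablet):
  [0→0.5]: (0.0+257.9)/2 × 0.5 = 64.475
  [0.5→2.5]: (257.9+169.5)/2 × 2 = 427.4
  [2.5→5.5]: (169.5+46.4)/2 × 3 = 323.85
  [5.5→9.5]: (46.4+8.2)/2 × 4 = 109.2
  [9.5→10]: (8.2+6.6)/2 × 0.5 = 3.7
  Sum = 928.625 µg/L·h
oral tablet tail: 6.6/0.434 = 15.207; AUC_ev,0→∞ = 928.625 + 15.207 = 943.832 µg/L·h
F = (AUC_ev/D_ev)/(AUC_iv/D_iv) = (943.832/100)/(3303.2895/100) = 9.43832/33.032895 = 0.2857

F = 0.286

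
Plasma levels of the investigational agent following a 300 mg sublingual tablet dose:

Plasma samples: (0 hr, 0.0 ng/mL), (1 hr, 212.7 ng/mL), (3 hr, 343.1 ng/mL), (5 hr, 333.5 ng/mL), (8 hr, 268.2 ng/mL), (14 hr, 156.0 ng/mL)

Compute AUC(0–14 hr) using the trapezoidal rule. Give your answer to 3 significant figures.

AUC = 3510 ng/mL·hr

Trapezoidal AUC_0→14:
  [0→1]: (0.0+212.7)/2 × 1 = 106.35
  [1→3]: (212.7+343.1)/2 × 2 = 555.8
  [3→5]: (343.1+333.5)/2 × 2 = 676.6
  [5→8]: (333.5+268.2)/2 × 3 = 902.55
  [8→14]: (268.2+156.0)/2 × 6 = 1272.6
  Sum = 3513.9 ng/mL·hr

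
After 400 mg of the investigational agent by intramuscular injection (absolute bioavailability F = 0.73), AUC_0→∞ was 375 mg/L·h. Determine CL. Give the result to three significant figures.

CL = 0.779 L/h

CL = F × Dose / AUC_0→∞
   = 0.73 × 400 / 375 = 0.778667 L/h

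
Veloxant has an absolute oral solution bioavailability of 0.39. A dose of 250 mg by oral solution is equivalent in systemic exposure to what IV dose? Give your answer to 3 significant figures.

D_iv = 97.5 mg

Systemic exposure from an extravascular dose = F × D_ev, so the equivalent IV dose is F × D_ev.
D_iv = F × D_ev = 0.39 × 250 = 97.5 mg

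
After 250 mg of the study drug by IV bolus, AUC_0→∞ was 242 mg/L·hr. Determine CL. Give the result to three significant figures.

CL = 1.03 L/hr

CL = Dose_iv / AUC_0→∞
   = 250 / 242 = 1.03306 L/hr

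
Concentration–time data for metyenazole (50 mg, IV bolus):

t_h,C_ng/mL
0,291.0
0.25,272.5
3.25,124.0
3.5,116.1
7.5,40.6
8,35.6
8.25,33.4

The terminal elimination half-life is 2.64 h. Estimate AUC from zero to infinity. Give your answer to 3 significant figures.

AUC = 1160 ng/mL·h

Trapezoidal AUC_0→8.25:
  [0→0.25]: (291.0+272.5)/2 × 0.25 = 70.4375
  [0.25→3.25]: (272.5+124.0)/2 × 3 = 594.75
  [3.25→3.5]: (124.0+116.1)/2 × 0.25 = 30.0125
  [3.5→7.5]: (116.1+40.6)/2 × 4 = 313.4
  [7.5→8]: (40.6+35.6)/2 × 0.5 = 19.05
  [8→8.25]: (35.6+33.4)/2 × 0.25 = 8.625
  Sum = 1036.275 ng/mL·h
k_e = ln2 / t½ = 0.693147 / 2.64 = 0.2626 h^-1
Extrapolated tail: C_last / k_e = 33.4 / 0.2626 = 127.190
AUC_0→∞ = 1036.275 + 127.190 = 1163.465 ng/mL·h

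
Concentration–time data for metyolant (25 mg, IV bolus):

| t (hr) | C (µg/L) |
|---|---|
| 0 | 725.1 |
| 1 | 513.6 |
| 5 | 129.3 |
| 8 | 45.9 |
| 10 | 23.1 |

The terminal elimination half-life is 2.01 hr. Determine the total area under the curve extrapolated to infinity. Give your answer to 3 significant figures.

Trapezoidal AUC_0→10:
  [0→1]: (725.1+513.6)/2 × 1 = 619.35
  [1→5]: (513.6+129.3)/2 × 4 = 1285.8
  [5→8]: (129.3+45.9)/2 × 3 = 262.8
  [8→10]: (45.9+23.1)/2 × 2 = 69.0
  Sum = 2236.95 µg/L·hr
k_e = ln2 / t½ = 0.693147 / 2.01 = 0.3448 hr^-1
Extrapolated tail: C_last / k_e = 23.1 / 0.3448 = 66.995
AUC_0→∞ = 2236.95 + 66.995 = 2303.945 µg/L·hr

AUC = 2300 µg/L·hr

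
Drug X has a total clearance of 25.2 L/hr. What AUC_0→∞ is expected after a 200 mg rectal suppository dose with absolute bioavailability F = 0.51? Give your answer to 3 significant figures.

AUC = 4.05 mg/L·hr

AUC_0→∞ = F × Dose / CL
        = 0.51 × 200 / 25.2 = 4.04762 mg/L·hr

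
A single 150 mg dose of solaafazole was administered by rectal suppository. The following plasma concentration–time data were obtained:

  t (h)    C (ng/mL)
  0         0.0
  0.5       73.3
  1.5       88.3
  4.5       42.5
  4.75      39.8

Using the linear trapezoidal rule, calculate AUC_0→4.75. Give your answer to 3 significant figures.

Trapezoidal AUC_0→4.75:
  [0→0.5]: (0.0+73.3)/2 × 0.5 = 18.325
  [0.5→1.5]: (73.3+88.3)/2 × 1 = 80.8
  [1.5→4.5]: (88.3+42.5)/2 × 3 = 196.2
  [4.5→4.75]: (42.5+39.8)/2 × 0.25 = 10.2875
  Sum = 305.6125 ng/mL·h

AUC = 306 ng/mL·h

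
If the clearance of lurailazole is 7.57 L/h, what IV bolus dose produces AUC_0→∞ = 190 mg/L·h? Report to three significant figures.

Dose_iv = CL × AUC_0→∞
     = 7.57 × 190 = 1438.3 mg

Dose = 1440 mg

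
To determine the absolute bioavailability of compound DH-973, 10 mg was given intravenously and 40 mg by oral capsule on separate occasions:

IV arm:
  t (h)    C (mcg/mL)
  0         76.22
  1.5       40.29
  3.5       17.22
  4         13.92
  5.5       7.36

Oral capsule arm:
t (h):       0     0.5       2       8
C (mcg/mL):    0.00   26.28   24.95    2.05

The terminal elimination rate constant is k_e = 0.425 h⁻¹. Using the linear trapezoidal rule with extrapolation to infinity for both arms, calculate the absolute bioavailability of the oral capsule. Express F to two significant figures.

F = 0.18

Trapezoidal AUC_0→5.5 (IV):
  [0→1.5]: (76.22+40.29)/2 × 1.5 = 87.3825
  [1.5→3.5]: (40.29+17.22)/2 × 2 = 57.51
  [3.5→4]: (17.22+13.92)/2 × 0.5 = 7.785
  [4→5.5]: (13.92+7.36)/2 × 1.5 = 15.96
  Sum = 168.6375 mcg/mL·h
IV tail: 7.36/0.425 = 17.318; AUC_iv,0→∞ = 168.6375 + 17.318 = 185.9555 mcg/mL·h
Trapezoidal AUC_0→8 (oral capsule):
  [0→0.5]: (0.00+26.28)/2 × 0.5 = 6.57
  [0.5→2]: (26.28+24.95)/2 × 1.5 = 38.4225
  [2→8]: (24.95+2.05)/2 × 6 = 81.0
  Sum = 125.9925 mcg/mL·h
oral capsule tail: 2.05/0.425 = 4.824; AUC_ev,0→∞ = 125.9925 + 4.824 = 130.8165 mcg/mL·h
F = (AUC_ev/D_ev)/(AUC_iv/D_iv) = (130.8165/40)/(185.9555/10) = 3.2704125/18.59555 = 0.1759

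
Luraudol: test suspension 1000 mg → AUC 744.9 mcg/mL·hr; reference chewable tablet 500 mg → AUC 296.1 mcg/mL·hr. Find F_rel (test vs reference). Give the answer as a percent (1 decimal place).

F_rel = 125.8%

F_rel = (AUC_test/D_test) / (AUC_ref/D_ref)
      = (744.9/1000) / (296.1/500)
      = 0.7449 / 0.5922 = 1.2579 = 125.79%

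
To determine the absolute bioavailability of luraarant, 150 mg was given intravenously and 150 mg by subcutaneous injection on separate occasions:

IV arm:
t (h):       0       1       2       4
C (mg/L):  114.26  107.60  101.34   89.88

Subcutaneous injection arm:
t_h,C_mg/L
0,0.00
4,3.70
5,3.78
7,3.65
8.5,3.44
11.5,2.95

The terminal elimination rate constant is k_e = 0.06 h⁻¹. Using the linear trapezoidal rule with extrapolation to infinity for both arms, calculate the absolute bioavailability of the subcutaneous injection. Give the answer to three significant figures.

F = 0.0434

Trapezoidal AUC_0→4 (IV):
  [0→1]: (114.26+107.60)/2 × 1 = 110.93
  [1→2]: (107.60+101.34)/2 × 1 = 104.47
  [2→4]: (101.34+89.88)/2 × 2 = 191.22
  Sum = 406.62 mg/L·h
IV tail: 89.88/0.06 = 1498.000; AUC_iv,0→∞ = 406.62 + 1498.000 = 1904.62 mg/L·h
Trapezoidal AUC_0→11.5 (subcutaneous injection):
  [0→4]: (0.00+3.70)/2 × 4 = 7.4
  [4→5]: (3.70+3.78)/2 × 1 = 3.74
  [5→7]: (3.78+3.65)/2 × 2 = 7.43
  [7→8.5]: (3.65+3.44)/2 × 1.5 = 5.3175
  [8.5→11.5]: (3.44+2.95)/2 × 3 = 9.585
  Sum = 33.4725 mg/L·h
subcutaneous injection tail: 2.95/0.06 = 49.167; AUC_ev,0→∞ = 33.4725 + 49.167 = 82.6395 mg/L·h
F = (AUC_ev/D_ev)/(AUC_iv/D_iv) = (82.6395/150)/(1904.62/150) = 0.55093/12.6975 = 0.0434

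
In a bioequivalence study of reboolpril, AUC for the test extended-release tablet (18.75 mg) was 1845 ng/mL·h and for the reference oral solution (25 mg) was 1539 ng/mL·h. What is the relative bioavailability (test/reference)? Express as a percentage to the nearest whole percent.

F_rel = (AUC_test/D_test) / (AUC_ref/D_ref)
      = (1845/18.75) / (1539/25)
      = 98.4 / 61.56 = 1.5984 = 159.84%

F_rel = 160%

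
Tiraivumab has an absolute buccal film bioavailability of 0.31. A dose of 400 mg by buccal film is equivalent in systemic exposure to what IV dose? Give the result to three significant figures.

Systemic exposure from an extravascular dose = F × D_ev, so the equivalent IV dose is F × D_ev.
D_iv = F × D_ev = 0.31 × 400 = 124 mg

D_iv = 124 mg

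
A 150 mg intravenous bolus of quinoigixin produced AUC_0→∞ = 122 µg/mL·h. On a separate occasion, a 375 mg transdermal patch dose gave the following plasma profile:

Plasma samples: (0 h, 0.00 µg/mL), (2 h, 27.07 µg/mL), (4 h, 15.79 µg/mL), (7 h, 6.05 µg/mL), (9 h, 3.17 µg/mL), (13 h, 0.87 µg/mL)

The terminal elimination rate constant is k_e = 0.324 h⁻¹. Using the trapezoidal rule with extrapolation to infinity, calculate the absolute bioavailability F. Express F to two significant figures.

F = 0.40

Trapezoidal AUC_0→13 (transdermal patch):
  [0→2]: (0.00+27.07)/2 × 2 = 27.07
  [2→4]: (27.07+15.79)/2 × 2 = 42.86
  [4→7]: (15.79+6.05)/2 × 3 = 32.76
  [7→9]: (6.05+3.17)/2 × 2 = 9.22
  [9→13]: (3.17+0.87)/2 × 4 = 8.08
  Sum = 119.99 µg/mL·h
Tail: C_last/k_e = 0.87/0.324 = 2.685
AUC_0→∞ (transdermal patch) = 119.99 + 2.685 = 122.675 µg/mL·h
F = (AUC_ev/D_ev)/(AUC_iv/D_iv) = (122.675/375)/(122/150) = 0.327133/0.813333 = 0.4022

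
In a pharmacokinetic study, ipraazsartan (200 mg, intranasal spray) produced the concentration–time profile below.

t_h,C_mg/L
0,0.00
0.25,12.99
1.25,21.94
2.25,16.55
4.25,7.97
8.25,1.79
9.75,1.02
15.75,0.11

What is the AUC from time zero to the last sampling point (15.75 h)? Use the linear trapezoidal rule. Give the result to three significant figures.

Trapezoidal AUC_0→15.75:
  [0→0.25]: (0.00+12.99)/2 × 0.25 = 1.62375
  [0.25→1.25]: (12.99+21.94)/2 × 1 = 17.465
  [1.25→2.25]: (21.94+16.55)/2 × 1 = 19.245
  [2.25→4.25]: (16.55+7.97)/2 × 2 = 24.52
  [4.25→8.25]: (7.97+1.79)/2 × 4 = 19.52
  [8.25→9.75]: (1.79+1.02)/2 × 1.5 = 2.1075
  [9.75→15.75]: (1.02+0.11)/2 × 6 = 3.39
  Sum = 87.87125 mg/L·h

AUC = 87.9 mg/L·h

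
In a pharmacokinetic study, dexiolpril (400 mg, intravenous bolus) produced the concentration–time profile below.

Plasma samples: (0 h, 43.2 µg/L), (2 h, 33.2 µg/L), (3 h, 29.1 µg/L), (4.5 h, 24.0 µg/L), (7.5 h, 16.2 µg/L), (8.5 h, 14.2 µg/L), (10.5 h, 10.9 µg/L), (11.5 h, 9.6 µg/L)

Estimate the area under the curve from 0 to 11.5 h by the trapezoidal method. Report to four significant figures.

AUC = 258.2 µg/L·h

Trapezoidal AUC_0→11.5:
  [0→2]: (43.2+33.2)/2 × 2 = 76.4
  [2→3]: (33.2+29.1)/2 × 1 = 31.15
  [3→4.5]: (29.1+24.0)/2 × 1.5 = 39.825
  [4.5→7.5]: (24.0+16.2)/2 × 3 = 60.3
  [7.5→8.5]: (16.2+14.2)/2 × 1 = 15.2
  [8.5→10.5]: (14.2+10.9)/2 × 2 = 25.1
  [10.5→11.5]: (10.9+9.6)/2 × 1 = 10.25
  Sum = 258.225 µg/L·h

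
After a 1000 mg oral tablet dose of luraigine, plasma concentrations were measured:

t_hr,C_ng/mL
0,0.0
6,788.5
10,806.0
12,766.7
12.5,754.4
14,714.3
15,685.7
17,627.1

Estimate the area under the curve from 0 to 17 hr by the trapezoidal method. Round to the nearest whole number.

AUC = 10622 ng/mL·hr

Trapezoidal AUC_0→17:
  [0→6]: (0.0+788.5)/2 × 6 = 2365.5
  [6→10]: (788.5+806.0)/2 × 4 = 3189.0
  [10→12]: (806.0+766.7)/2 × 2 = 1572.7
  [12→12.5]: (766.7+754.4)/2 × 0.5 = 380.275
  [12.5→14]: (754.4+714.3)/2 × 1.5 = 1101.525
  [14→15]: (714.3+685.7)/2 × 1 = 700.0
  [15→17]: (685.7+627.1)/2 × 2 = 1312.8
  Sum = 10621.8 ng/mL·hr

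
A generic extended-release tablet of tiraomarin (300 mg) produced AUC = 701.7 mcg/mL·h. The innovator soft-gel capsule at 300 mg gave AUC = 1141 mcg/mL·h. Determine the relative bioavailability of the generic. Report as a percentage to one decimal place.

F_rel = 61.5%

F_rel = (AUC_test/D_test) / (AUC_ref/D_ref)
      = (701.7/300) / (1141/300)
      = 2.339 / 3.80333 = 0.6150 = 61.50%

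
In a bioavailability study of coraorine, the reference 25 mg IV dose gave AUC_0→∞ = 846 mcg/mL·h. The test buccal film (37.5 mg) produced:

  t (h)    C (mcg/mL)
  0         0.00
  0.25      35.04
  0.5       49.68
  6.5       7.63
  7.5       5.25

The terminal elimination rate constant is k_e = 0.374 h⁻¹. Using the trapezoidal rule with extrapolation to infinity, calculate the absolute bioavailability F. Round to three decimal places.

Trapezoidal AUC_0→7.5 (buccal film):
  [0→0.25]: (0.00+35.04)/2 × 0.25 = 4.38
  [0.25→0.5]: (35.04+49.68)/2 × 0.25 = 10.59
  [0.5→6.5]: (49.68+7.63)/2 × 6 = 171.93
  [6.5→7.5]: (7.63+5.25)/2 × 1 = 6.44
  Sum = 193.34 mcg/mL·h
Tail: C_last/k_e = 5.25/0.374 = 14.037
AUC_0→∞ (buccal film) = 193.34 + 14.037 = 207.377 mcg/mL·h
F = (AUC_ev/D_ev)/(AUC_iv/D_iv) = (207.377/37.5)/(846/25) = 5.53005/33.84 = 0.1634

F = 0.163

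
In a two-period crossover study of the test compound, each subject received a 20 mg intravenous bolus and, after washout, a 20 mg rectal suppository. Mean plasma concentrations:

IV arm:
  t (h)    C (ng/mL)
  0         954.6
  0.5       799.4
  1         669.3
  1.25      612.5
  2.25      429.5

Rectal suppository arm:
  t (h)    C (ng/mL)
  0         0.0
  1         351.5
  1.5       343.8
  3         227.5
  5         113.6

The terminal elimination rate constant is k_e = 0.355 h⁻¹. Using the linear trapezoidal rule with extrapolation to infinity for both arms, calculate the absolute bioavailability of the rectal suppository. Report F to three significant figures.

Trapezoidal AUC_0→2.25 (IV):
  [0→0.5]: (954.6+799.4)/2 × 0.5 = 438.5
  [0.5→1]: (799.4+669.3)/2 × 0.5 = 367.175
  [1→1.25]: (669.3+612.5)/2 × 0.25 = 160.225
  [1.25→2.25]: (612.5+429.5)/2 × 1 = 521.0
  Sum = 1486.9 ng/mL·h
IV tail: 429.5/0.355 = 1209.859; AUC_iv,0→∞ = 1486.9 + 1209.859 = 2696.759 ng/mL·h
Trapezoidal AUC_0→5 (rectal suppository):
  [0→1]: (0.0+351.5)/2 × 1 = 175.75
  [1→1.5]: (351.5+343.8)/2 × 0.5 = 173.825
  [1.5→3]: (343.8+227.5)/2 × 1.5 = 428.475
  [3→5]: (227.5+113.6)/2 × 2 = 341.1
  Sum = 1119.15 ng/mL·h
rectal suppository tail: 113.6/0.355 = 320.000; AUC_ev,0→∞ = 1119.15 + 320.000 = 1439.15 ng/mL·h
F = (AUC_ev/D_ev)/(AUC_iv/D_iv) = (1439.15/20)/(2696.759/20) = 71.9575/134.83795 = 0.5337

F = 0.534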